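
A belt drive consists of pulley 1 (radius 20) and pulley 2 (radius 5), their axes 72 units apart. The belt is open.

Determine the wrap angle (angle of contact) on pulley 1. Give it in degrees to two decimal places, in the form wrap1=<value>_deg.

wrap1=204.05_deg

open belt: β = asin((r2−r1)/C) = asin(-15/72) = -12.0247°
wrap1 = π − 2β = 204.0494°
wrap2 = π + 2β = 155.9506°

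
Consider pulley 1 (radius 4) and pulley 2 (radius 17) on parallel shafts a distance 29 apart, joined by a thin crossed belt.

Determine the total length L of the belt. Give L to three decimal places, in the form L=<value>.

L=139.984

crossed belt: β = asin((r1+r2)/C) = asin(21/29) = 46.3972°
wrap1 = wrap2 = π + 2β = 272.7944°
tangent length = C·cosβ = 20.0000
L = (r1+r2)·wrap + 2·C·cosβ = 21·4.7612 + 2·20.0000 = 139.9844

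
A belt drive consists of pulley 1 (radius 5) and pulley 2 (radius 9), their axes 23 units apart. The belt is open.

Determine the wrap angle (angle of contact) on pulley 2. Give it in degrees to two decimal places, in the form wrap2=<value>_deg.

open belt: β = asin((r2−r1)/C) = asin(4/23) = 10.0154°
wrap1 = π − 2β = 159.9692°
wrap2 = π + 2β = 200.0308°

wrap2=200.03_deg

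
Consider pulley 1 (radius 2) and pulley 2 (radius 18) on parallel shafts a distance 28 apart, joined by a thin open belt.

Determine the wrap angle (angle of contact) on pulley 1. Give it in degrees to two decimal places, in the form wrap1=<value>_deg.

open belt: β = asin((r2−r1)/C) = asin(16/28) = 34.8499°
wrap1 = π − 2β = 110.3002°
wrap2 = π + 2β = 249.6998°

wrap1=110.30_deg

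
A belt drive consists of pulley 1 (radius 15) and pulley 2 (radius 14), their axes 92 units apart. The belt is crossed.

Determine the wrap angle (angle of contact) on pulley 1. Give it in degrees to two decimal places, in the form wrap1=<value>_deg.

crossed belt: β = asin((r1+r2)/C) = asin(29/92) = 18.3739°
wrap1 = wrap2 = π + 2β = 216.7479°

wrap1=216.75_deg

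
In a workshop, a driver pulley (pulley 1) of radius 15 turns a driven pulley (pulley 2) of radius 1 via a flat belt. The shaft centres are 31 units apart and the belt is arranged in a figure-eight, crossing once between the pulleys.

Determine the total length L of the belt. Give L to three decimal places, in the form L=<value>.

L=120.724

crossed belt: β = asin((r1+r2)/C) = asin(16/31) = 31.0730°
wrap1 = wrap2 = π + 2β = 242.1459°
tangent length = C·cosβ = 26.5518
L = (r1+r2)·wrap + 2·C·cosβ = 16·4.2262 + 2·26.5518 = 120.7236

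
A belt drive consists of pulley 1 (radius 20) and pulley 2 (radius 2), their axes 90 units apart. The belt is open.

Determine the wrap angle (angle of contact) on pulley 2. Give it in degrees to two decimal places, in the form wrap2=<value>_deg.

wrap2=156.93_deg

open belt: β = asin((r2−r1)/C) = asin(-18/90) = -11.5370°
wrap1 = π − 2β = 203.0739°
wrap2 = π + 2β = 156.9261°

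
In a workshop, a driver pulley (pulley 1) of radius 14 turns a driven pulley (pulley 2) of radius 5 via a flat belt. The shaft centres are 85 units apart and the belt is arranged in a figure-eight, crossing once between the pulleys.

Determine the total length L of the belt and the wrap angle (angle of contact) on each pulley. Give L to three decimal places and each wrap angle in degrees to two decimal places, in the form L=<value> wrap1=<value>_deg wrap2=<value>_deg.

crossed belt: β = asin((r1+r2)/C) = asin(19/85) = 12.9164°
wrap1 = wrap2 = π + 2β = 205.8328°
tangent length = C·cosβ = 82.8493
L = (r1+r2)·wrap + 2·C·cosβ = 19·3.5925 + 2·82.8493 = 233.9553

L=233.955 wrap1=205.83_deg wrap2=205.83_deg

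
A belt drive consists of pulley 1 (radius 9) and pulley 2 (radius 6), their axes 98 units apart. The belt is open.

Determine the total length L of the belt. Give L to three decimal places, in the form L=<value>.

open belt: β = asin((r2−r1)/C) = asin(-3/98) = -1.7542°
wrap1 = π − 2β = 183.5085°
wrap2 = π + 2β = 176.4915°
tangent length = C·cosβ = 97.9541
L = r1·wrap1 + r2·wrap2 + 2·C·cosβ = 9·3.2028 + 6·3.0804 + 2·97.9541 = 243.2157

L=243.216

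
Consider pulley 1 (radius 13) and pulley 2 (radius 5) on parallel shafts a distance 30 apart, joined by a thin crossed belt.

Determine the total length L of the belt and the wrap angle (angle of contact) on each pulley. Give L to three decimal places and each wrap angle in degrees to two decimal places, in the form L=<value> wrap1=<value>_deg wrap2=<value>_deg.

L=127.715 wrap1=253.74_deg wrap2=253.74_deg

crossed belt: β = asin((r1+r2)/C) = asin(18/30) = 36.8699°
wrap1 = wrap2 = π + 2β = 253.7398°
tangent length = C·cosβ = 24.0000
L = (r1+r2)·wrap + 2·C·cosβ = 18·4.4286 + 2·24.0000 = 127.7147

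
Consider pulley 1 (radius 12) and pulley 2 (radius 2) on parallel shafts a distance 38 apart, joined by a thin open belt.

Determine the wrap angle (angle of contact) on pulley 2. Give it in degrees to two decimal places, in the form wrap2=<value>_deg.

wrap2=149.48_deg

open belt: β = asin((r2−r1)/C) = asin(-10/38) = -15.2575°
wrap1 = π − 2β = 210.5150°
wrap2 = π + 2β = 149.4850°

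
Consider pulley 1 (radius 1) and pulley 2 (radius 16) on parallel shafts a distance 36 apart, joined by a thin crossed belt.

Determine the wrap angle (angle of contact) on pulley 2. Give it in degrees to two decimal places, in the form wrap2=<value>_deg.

wrap2=236.36_deg

crossed belt: β = asin((r1+r2)/C) = asin(17/36) = 28.1786°
wrap1 = wrap2 = π + 2β = 236.3573°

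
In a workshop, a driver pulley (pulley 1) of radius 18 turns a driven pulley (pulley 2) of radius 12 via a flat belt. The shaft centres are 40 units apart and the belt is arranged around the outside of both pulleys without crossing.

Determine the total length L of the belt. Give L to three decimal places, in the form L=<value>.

open belt: β = asin((r2−r1)/C) = asin(-6/40) = -8.6269°
wrap1 = π − 2β = 197.2539°
wrap2 = π + 2β = 162.7461°
tangent length = C·cosβ = 39.5474
L = r1·wrap1 + r2·wrap2 + 2·C·cosβ = 18·3.4427 + 12·2.8405 + 2·39.5474 = 175.1495

L=175.149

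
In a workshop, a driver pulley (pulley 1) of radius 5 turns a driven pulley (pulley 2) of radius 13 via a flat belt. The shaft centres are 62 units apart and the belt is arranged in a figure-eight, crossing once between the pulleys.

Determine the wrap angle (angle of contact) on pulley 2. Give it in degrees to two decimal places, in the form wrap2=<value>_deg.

wrap2=213.75_deg

crossed belt: β = asin((r1+r2)/C) = asin(18/62) = 16.8773°
wrap1 = wrap2 = π + 2β = 213.7545°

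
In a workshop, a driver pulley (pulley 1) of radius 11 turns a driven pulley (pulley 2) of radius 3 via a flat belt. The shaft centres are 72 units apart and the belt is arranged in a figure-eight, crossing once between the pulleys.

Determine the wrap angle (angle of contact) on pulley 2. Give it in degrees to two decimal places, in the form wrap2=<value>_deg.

crossed belt: β = asin((r1+r2)/C) = asin(14/72) = 11.2123°
wrap1 = wrap2 = π + 2β = 202.4245°

wrap2=202.42_deg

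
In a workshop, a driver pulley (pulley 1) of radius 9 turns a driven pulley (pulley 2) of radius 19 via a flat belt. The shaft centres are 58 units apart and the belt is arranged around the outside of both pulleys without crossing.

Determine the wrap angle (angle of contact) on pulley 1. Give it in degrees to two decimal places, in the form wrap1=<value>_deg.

open belt: β = asin((r2−r1)/C) = asin(10/58) = 9.9282°
wrap1 = π − 2β = 160.1436°
wrap2 = π + 2β = 199.8564°

wrap1=160.14_deg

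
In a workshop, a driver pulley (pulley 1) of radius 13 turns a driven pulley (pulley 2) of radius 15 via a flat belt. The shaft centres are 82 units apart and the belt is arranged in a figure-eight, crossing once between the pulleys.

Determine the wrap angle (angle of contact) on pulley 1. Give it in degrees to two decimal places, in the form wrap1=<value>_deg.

wrap1=219.93_deg

crossed belt: β = asin((r1+r2)/C) = asin(28/82) = 19.9661°
wrap1 = wrap2 = π + 2β = 219.9321°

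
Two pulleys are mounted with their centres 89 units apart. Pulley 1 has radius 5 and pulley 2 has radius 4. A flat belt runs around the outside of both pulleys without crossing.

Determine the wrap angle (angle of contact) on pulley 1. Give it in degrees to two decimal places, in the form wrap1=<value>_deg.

wrap1=181.29_deg

open belt: β = asin((r2−r1)/C) = asin(-1/89) = -0.6438°
wrap1 = π − 2β = 181.2876°
wrap2 = π + 2β = 178.7124°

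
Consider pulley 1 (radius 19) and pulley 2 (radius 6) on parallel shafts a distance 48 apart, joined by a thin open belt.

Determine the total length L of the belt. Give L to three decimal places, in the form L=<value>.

L=178.083

open belt: β = asin((r2−r1)/C) = asin(-13/48) = -15.7139°
wrap1 = π − 2β = 211.4277°
wrap2 = π + 2β = 148.5723°
tangent length = C·cosβ = 46.2061
L = r1·wrap1 + r2·wrap2 + 2·C·cosβ = 19·3.6901 + 6·2.5931 + 2·46.2061 = 178.0827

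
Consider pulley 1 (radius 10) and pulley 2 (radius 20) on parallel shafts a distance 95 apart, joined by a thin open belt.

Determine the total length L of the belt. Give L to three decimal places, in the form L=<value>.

L=285.301

open belt: β = asin((r2−r1)/C) = asin(10/95) = 6.0423°
wrap1 = π − 2β = 167.9153°
wrap2 = π + 2β = 192.0847°
tangent length = C·cosβ = 94.4722
L = r1·wrap1 + r2·wrap2 + 2·C·cosβ = 10·2.9307 + 20·3.3525 + 2·94.4722 = 285.3014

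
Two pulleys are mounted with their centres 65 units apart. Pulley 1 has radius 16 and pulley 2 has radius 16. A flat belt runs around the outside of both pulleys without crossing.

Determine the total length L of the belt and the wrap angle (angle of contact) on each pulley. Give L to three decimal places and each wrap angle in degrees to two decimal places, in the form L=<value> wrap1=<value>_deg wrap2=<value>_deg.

L=230.531 wrap1=180.00_deg wrap2=180.00_deg

open belt: β = asin((r2−r1)/C) = asin(0/65) = 0.0000°
wrap1 = π − 2β = 180.0000°
wrap2 = π + 2β = 180.0000°
tangent length = C·cosβ = 65.0000
L = r1·wrap1 + r2·wrap2 + 2·C·cosβ = 16·3.1416 + 16·3.1416 + 2·65.0000 = 230.5310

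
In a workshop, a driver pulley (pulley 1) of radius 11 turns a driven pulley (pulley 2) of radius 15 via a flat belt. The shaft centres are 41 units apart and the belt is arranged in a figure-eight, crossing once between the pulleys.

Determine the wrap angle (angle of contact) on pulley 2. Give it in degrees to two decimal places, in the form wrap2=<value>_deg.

wrap2=258.71_deg

crossed belt: β = asin((r1+r2)/C) = asin(26/41) = 39.3567°
wrap1 = wrap2 = π + 2β = 258.7134°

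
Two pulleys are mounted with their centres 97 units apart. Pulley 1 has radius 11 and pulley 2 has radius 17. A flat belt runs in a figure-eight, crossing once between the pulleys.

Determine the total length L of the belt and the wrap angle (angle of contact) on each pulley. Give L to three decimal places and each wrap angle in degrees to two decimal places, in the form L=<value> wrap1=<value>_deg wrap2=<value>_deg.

crossed belt: β = asin((r1+r2)/C) = asin(28/97) = 16.7777°
wrap1 = wrap2 = π + 2β = 213.5555°
tangent length = C·cosβ = 92.8709
L = (r1+r2)·wrap + 2·C·cosβ = 28·3.7272 + 2·92.8709 = 290.1046

L=290.105 wrap1=213.56_deg wrap2=213.56_deg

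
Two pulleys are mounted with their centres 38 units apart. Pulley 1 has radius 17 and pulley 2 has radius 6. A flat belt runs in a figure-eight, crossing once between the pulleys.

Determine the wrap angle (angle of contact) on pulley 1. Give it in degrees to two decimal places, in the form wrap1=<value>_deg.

crossed belt: β = asin((r1+r2)/C) = asin(23/38) = 37.2478°
wrap1 = wrap2 = π + 2β = 254.4956°

wrap1=254.50_deg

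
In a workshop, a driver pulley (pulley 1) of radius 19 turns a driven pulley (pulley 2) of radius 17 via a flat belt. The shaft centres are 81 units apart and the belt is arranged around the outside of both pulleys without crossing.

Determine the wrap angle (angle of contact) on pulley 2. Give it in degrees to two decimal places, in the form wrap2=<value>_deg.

wrap2=177.17_deg

open belt: β = asin((r2−r1)/C) = asin(-2/81) = -1.4149°
wrap1 = π − 2β = 182.8297°
wrap2 = π + 2β = 177.1703°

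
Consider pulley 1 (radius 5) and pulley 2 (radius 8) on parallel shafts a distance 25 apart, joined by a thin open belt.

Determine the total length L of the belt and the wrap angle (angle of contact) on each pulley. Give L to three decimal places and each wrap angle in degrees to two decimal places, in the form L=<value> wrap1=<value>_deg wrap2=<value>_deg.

L=91.201 wrap1=166.22_deg wrap2=193.78_deg

open belt: β = asin((r2−r1)/C) = asin(3/25) = 6.8921°
wrap1 = π − 2β = 166.2158°
wrap2 = π + 2β = 193.7842°
tangent length = C·cosβ = 24.8193
L = r1·wrap1 + r2·wrap2 + 2·C·cosβ = 5·2.9010 + 8·3.3822 + 2·24.8193 = 91.2011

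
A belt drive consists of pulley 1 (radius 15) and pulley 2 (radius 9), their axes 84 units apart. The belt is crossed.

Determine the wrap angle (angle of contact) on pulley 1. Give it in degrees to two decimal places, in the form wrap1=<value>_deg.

crossed belt: β = asin((r1+r2)/C) = asin(24/84) = 16.6015°
wrap1 = wrap2 = π + 2β = 213.2031°

wrap1=213.20_deg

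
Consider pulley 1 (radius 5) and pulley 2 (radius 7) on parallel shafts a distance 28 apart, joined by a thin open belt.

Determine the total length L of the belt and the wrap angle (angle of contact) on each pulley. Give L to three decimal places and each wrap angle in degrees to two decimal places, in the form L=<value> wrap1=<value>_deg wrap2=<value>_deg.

L=93.842 wrap1=171.81_deg wrap2=188.19_deg

open belt: β = asin((r2−r1)/C) = asin(2/28) = 4.0960°
wrap1 = π − 2β = 171.8079°
wrap2 = π + 2β = 188.1921°
tangent length = C·cosβ = 27.9285
L = r1·wrap1 + r2·wrap2 + 2·C·cosβ = 5·2.9986 + 7·3.2846 + 2·27.9285 = 93.8420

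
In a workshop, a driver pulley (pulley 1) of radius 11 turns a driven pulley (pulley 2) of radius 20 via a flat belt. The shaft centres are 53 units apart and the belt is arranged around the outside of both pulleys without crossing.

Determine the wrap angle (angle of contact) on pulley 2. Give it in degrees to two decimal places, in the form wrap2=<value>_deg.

wrap2=199.55_deg

open belt: β = asin((r2−r1)/C) = asin(9/53) = 9.7768°
wrap1 = π − 2β = 160.4463°
wrap2 = π + 2β = 199.5537°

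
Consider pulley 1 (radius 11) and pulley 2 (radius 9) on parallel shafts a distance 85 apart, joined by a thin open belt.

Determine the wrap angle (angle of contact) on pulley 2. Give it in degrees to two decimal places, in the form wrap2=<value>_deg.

open belt: β = asin((r2−r1)/C) = asin(-2/85) = -1.3483°
wrap1 = π − 2β = 182.6965°
wrap2 = π + 2β = 177.3035°

wrap2=177.30_deg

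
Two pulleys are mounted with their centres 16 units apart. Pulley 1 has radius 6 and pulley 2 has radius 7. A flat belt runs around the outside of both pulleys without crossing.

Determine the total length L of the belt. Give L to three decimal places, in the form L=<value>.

open belt: β = asin((r2−r1)/C) = asin(1/16) = 3.5833°
wrap1 = π − 2β = 172.8334°
wrap2 = π + 2β = 187.1666°
tangent length = C·cosβ = 15.9687
L = r1·wrap1 + r2·wrap2 + 2·C·cosβ = 6·3.0165 + 7·3.2667 + 2·15.9687 = 72.9032

L=72.903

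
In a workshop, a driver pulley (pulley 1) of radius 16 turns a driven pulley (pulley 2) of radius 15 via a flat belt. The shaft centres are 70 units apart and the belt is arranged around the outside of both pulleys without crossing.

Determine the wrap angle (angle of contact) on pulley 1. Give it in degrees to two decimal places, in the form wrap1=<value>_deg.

open belt: β = asin((r2−r1)/C) = asin(-1/70) = -0.8185°
wrap1 = π − 2β = 181.6371°
wrap2 = π + 2β = 178.3629°

wrap1=181.64_deg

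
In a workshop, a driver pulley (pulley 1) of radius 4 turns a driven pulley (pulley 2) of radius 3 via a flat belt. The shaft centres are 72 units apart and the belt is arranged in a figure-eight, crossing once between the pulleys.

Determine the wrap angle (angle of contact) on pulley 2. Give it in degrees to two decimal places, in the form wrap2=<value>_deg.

wrap2=191.16_deg

crossed belt: β = asin((r1+r2)/C) = asin(7/72) = 5.5792°
wrap1 = wrap2 = π + 2β = 191.1585°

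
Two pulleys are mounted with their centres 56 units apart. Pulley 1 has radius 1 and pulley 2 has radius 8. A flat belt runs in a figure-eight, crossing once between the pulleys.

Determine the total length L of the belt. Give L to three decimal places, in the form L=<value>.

L=141.724

crossed belt: β = asin((r1+r2)/C) = asin(9/56) = 9.2484°
wrap1 = wrap2 = π + 2β = 198.4967°
tangent length = C·cosβ = 55.2721
L = (r1+r2)·wrap + 2·C·cosβ = 9·3.4644 + 2·55.2721 = 141.7239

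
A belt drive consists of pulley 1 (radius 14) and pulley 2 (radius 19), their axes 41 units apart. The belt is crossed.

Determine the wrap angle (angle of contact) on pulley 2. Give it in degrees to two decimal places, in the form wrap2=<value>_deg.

wrap2=287.20_deg

crossed belt: β = asin((r1+r2)/C) = asin(33/41) = 53.5985°
wrap1 = wrap2 = π + 2β = 287.1970°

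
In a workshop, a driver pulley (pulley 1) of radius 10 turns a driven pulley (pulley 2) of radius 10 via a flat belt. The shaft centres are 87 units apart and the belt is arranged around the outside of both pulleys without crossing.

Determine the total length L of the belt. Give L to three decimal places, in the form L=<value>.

open belt: β = asin((r2−r1)/C) = asin(0/87) = 0.0000°
wrap1 = π − 2β = 180.0000°
wrap2 = π + 2β = 180.0000°
tangent length = C·cosβ = 87.0000
L = r1·wrap1 + r2·wrap2 + 2·C·cosβ = 10·3.1416 + 10·3.1416 + 2·87.0000 = 236.8319

L=236.832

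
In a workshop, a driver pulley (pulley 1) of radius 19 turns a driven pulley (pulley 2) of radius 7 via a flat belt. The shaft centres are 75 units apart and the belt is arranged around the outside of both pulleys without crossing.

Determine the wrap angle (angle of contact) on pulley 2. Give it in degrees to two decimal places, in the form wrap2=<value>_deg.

wrap2=161.59_deg

open belt: β = asin((r2−r1)/C) = asin(-12/75) = -9.2069°
wrap1 = π − 2β = 198.4138°
wrap2 = π + 2β = 161.5862°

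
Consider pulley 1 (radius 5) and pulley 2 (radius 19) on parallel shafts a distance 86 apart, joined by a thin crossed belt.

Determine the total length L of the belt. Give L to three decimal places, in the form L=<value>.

L=254.140

crossed belt: β = asin((r1+r2)/C) = asin(24/86) = 16.2047°
wrap1 = wrap2 = π + 2β = 212.4094°
tangent length = C·cosβ = 82.5833
L = (r1+r2)·wrap + 2·C·cosβ = 24·3.7072 + 2·82.5833 = 254.1404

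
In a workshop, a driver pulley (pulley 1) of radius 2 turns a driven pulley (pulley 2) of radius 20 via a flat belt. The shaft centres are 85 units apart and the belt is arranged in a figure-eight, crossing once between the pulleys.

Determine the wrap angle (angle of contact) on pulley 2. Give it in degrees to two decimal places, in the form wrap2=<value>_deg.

wrap2=210.00_deg

crossed belt: β = asin((r1+r2)/C) = asin(22/85) = 15.0003°
wrap1 = wrap2 = π + 2β = 210.0005°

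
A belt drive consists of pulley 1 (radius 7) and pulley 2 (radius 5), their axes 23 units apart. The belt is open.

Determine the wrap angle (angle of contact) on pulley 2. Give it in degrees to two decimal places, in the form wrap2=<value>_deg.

wrap2=170.02_deg

open belt: β = asin((r2−r1)/C) = asin(-2/23) = -4.9885°
wrap1 = π − 2β = 189.9771°
wrap2 = π + 2β = 170.0229°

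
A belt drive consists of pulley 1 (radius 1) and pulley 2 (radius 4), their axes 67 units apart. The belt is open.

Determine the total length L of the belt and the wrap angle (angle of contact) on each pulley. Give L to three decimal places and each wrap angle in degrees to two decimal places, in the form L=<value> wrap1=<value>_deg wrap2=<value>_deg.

open belt: β = asin((r2−r1)/C) = asin(3/67) = 2.5663°
wrap1 = π − 2β = 174.8673°
wrap2 = π + 2β = 185.1327°
tangent length = C·cosβ = 66.9328
L = r1·wrap1 + r2·wrap2 + 2·C·cosβ = 1·3.0520 + 4·3.2312 + 2·66.9328 = 149.8423

L=149.842 wrap1=174.87_deg wrap2=185.13_deg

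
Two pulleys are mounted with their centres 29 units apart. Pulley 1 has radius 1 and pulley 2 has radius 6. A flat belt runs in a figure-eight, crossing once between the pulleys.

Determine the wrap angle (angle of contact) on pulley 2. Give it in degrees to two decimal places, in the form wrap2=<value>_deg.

wrap2=207.94_deg

crossed belt: β = asin((r1+r2)/C) = asin(7/29) = 13.9680°
wrap1 = wrap2 = π + 2β = 207.9359°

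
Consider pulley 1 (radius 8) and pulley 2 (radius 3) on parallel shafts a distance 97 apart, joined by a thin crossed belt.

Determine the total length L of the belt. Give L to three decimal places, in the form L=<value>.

L=229.806

crossed belt: β = asin((r1+r2)/C) = asin(11/97) = 6.5115°
wrap1 = wrap2 = π + 2β = 193.0229°
tangent length = C·cosβ = 96.3743
L = (r1+r2)·wrap + 2·C·cosβ = 11·3.3689 + 2·96.3743 = 229.8063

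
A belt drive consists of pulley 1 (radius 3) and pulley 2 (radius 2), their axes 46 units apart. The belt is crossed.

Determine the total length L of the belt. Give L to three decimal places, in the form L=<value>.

L=108.252

crossed belt: β = asin((r1+r2)/C) = asin(5/46) = 6.2401°
wrap1 = wrap2 = π + 2β = 192.4803°
tangent length = C·cosβ = 45.7275
L = (r1+r2)·wrap + 2·C·cosβ = 5·3.3594 + 2·45.7275 = 108.2520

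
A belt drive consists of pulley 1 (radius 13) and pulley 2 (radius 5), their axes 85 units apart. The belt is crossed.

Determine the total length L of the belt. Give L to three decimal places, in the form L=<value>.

crossed belt: β = asin((r1+r2)/C) = asin(18/85) = 12.2258°
wrap1 = wrap2 = π + 2β = 204.4516°
tangent length = C·cosβ = 83.0723
L = (r1+r2)·wrap + 2·C·cosβ = 18·3.5684 + 2·83.0723 = 230.3749

L=230.375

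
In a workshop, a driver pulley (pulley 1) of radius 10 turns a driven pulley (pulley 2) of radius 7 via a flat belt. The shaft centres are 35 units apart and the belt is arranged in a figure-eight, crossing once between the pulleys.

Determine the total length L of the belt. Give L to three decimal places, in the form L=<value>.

L=131.839

crossed belt: β = asin((r1+r2)/C) = asin(17/35) = 29.0593°
wrap1 = wrap2 = π + 2β = 238.1186°
tangent length = C·cosβ = 30.5941
L = (r1+r2)·wrap + 2·C·cosβ = 17·4.1560 + 2·30.5941 = 131.8394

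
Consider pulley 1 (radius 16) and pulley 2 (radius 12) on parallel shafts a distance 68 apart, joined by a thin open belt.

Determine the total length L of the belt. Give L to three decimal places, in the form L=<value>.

open belt: β = asin((r2−r1)/C) = asin(-4/68) = -3.3723°
wrap1 = π − 2β = 186.7446°
wrap2 = π + 2β = 173.2554°
tangent length = C·cosβ = 67.8823
L = r1·wrap1 + r2·wrap2 + 2·C·cosβ = 16·3.2593 + 12·3.0239 + 2·67.8823 = 224.2000

L=224.200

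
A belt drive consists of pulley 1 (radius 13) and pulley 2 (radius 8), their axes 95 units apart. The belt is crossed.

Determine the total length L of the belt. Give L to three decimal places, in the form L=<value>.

crossed belt: β = asin((r1+r2)/C) = asin(21/95) = 12.7709°
wrap1 = wrap2 = π + 2β = 205.5417°
tangent length = C·cosβ = 92.6499
L = (r1+r2)·wrap + 2·C·cosβ = 21·3.5874 + 2·92.6499 = 260.6347

L=260.635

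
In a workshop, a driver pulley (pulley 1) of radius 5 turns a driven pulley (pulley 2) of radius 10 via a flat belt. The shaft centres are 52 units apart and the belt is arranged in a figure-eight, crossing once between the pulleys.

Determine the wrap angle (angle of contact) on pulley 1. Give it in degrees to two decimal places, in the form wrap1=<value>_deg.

wrap1=213.53_deg

crossed belt: β = asin((r1+r2)/C) = asin(15/52) = 16.7659°
wrap1 = wrap2 = π + 2β = 213.5317°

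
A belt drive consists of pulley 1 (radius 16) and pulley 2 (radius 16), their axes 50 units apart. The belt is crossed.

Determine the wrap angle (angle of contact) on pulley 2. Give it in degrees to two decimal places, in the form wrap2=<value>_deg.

crossed belt: β = asin((r1+r2)/C) = asin(32/50) = 39.7918°
wrap1 = wrap2 = π + 2β = 259.5836°

wrap2=259.58_deg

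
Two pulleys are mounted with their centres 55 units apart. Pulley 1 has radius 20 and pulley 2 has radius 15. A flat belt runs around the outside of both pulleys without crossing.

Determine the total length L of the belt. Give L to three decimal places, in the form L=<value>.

open belt: β = asin((r2−r1)/C) = asin(-5/55) = -5.2159°
wrap1 = π − 2β = 190.4318°
wrap2 = π + 2β = 169.5682°
tangent length = C·cosβ = 54.7723
L = r1·wrap1 + r2·wrap2 + 2·C·cosβ = 20·3.3237 + 15·2.9595 + 2·54.7723 = 220.4106

L=220.411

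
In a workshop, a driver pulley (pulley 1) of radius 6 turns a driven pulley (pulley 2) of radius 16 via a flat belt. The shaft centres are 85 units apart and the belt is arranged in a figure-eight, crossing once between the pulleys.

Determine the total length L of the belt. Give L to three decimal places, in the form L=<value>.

L=244.842

crossed belt: β = asin((r1+r2)/C) = asin(22/85) = 15.0003°
wrap1 = wrap2 = π + 2β = 210.0005°
tangent length = C·cosβ = 82.1036
L = (r1+r2)·wrap + 2·C·cosβ = 22·3.6652 + 2·82.1036 = 244.8416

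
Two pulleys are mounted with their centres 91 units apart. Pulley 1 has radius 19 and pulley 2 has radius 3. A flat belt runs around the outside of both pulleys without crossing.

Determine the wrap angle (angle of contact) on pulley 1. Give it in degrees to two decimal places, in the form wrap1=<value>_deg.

wrap1=200.25_deg

open belt: β = asin((r2−r1)/C) = asin(-16/91) = -10.1266°
wrap1 = π − 2β = 200.2532°
wrap2 = π + 2β = 159.7468°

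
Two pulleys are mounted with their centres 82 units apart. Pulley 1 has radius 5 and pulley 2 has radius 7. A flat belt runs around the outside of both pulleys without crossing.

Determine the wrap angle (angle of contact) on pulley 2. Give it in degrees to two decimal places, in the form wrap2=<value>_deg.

open belt: β = asin((r2−r1)/C) = asin(2/82) = 1.3976°
wrap1 = π − 2β = 177.2048°
wrap2 = π + 2β = 182.7952°

wrap2=182.80_deg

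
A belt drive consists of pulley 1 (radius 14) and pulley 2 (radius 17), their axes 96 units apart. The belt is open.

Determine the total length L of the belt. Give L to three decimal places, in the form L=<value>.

L=289.483

open belt: β = asin((r2−r1)/C) = asin(3/96) = 1.7908°
wrap1 = π − 2β = 176.4184°
wrap2 = π + 2β = 183.5816°
tangent length = C·cosβ = 95.9531
L = r1·wrap1 + r2·wrap2 + 2·C·cosβ = 14·3.0791 + 17·3.2041 + 2·95.9531 = 289.4831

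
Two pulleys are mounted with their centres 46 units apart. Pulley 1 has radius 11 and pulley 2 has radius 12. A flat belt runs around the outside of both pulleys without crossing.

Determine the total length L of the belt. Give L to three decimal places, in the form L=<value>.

open belt: β = asin((r2−r1)/C) = asin(1/46) = 1.2457°
wrap1 = π − 2β = 177.5087°
wrap2 = π + 2β = 182.4913°
tangent length = C·cosβ = 45.9891
L = r1·wrap1 + r2·wrap2 + 2·C·cosβ = 11·3.0981 + 12·3.1851 + 2·45.9891 = 164.2784

L=164.278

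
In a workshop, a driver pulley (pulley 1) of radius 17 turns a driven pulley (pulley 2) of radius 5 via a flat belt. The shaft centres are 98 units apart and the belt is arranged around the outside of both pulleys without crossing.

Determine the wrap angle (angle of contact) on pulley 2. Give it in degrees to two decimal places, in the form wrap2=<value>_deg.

wrap2=165.93_deg

open belt: β = asin((r2−r1)/C) = asin(-12/98) = -7.0335°
wrap1 = π − 2β = 194.0669°
wrap2 = π + 2β = 165.9331°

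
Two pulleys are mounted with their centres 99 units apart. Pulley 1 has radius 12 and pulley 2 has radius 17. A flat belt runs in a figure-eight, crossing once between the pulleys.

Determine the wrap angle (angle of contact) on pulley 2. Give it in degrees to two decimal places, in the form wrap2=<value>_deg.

wrap2=214.07_deg

crossed belt: β = asin((r1+r2)/C) = asin(29/99) = 17.0334°
wrap1 = wrap2 = π + 2β = 214.0668°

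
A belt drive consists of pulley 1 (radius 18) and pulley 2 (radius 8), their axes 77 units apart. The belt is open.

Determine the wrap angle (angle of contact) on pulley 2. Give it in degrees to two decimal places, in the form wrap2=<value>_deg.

open belt: β = asin((r2−r1)/C) = asin(-10/77) = -7.4621°
wrap1 = π − 2β = 194.9242°
wrap2 = π + 2β = 165.0758°

wrap2=165.08_deg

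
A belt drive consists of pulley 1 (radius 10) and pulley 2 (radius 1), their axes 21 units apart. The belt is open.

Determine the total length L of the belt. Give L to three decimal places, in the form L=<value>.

L=80.477

open belt: β = asin((r2−r1)/C) = asin(-9/21) = -25.3769°
wrap1 = π − 2β = 230.7539°
wrap2 = π + 2β = 129.2461°
tangent length = C·cosβ = 18.9737
L = r1·wrap1 + r2·wrap2 + 2·C·cosβ = 10·4.0274 + 1·2.2558 + 2·18.9737 = 80.4772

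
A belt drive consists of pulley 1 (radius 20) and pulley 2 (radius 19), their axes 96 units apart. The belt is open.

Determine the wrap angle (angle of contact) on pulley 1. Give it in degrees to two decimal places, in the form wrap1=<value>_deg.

open belt: β = asin((r2−r1)/C) = asin(-1/96) = -0.5968°
wrap1 = π − 2β = 181.1937°
wrap2 = π + 2β = 178.8063°

wrap1=181.19_deg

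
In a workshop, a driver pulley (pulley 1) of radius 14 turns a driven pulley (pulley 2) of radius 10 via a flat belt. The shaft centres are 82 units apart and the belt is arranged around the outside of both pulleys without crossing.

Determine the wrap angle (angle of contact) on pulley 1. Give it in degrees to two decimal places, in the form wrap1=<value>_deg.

wrap1=185.59_deg

open belt: β = asin((r2−r1)/C) = asin(-4/82) = -2.7960°
wrap1 = π − 2β = 185.5921°
wrap2 = π + 2β = 174.4079°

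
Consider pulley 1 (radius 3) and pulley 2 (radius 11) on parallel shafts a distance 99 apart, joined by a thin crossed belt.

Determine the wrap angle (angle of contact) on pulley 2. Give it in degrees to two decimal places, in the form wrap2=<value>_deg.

wrap2=196.26_deg

crossed belt: β = asin((r1+r2)/C) = asin(14/99) = 8.1297°
wrap1 = wrap2 = π + 2β = 196.2594°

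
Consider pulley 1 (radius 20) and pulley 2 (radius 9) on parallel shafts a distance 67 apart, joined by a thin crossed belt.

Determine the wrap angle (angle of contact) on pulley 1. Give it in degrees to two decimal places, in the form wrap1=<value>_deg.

wrap1=231.30_deg

crossed belt: β = asin((r1+r2)/C) = asin(29/67) = 25.6477°
wrap1 = wrap2 = π + 2β = 231.2953°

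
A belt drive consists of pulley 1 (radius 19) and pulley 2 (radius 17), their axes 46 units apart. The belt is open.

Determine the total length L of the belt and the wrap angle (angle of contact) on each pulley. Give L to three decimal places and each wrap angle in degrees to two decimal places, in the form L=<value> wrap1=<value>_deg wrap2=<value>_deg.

L=205.184 wrap1=184.98_deg wrap2=175.02_deg

open belt: β = asin((r2−r1)/C) = asin(-2/46) = -2.4919°
wrap1 = π − 2β = 184.9838°
wrap2 = π + 2β = 175.0162°
tangent length = C·cosβ = 45.9565
L = r1·wrap1 + r2·wrap2 + 2·C·cosβ = 19·3.2286 + 17·3.0546 + 2·45.9565 = 205.1843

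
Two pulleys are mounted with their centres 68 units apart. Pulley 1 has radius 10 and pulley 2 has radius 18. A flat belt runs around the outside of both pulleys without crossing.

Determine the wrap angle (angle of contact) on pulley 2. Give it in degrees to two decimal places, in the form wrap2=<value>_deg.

wrap2=193.51_deg

open belt: β = asin((r2−r1)/C) = asin(8/68) = 6.7563°
wrap1 = π − 2β = 166.4873°
wrap2 = π + 2β = 193.5127°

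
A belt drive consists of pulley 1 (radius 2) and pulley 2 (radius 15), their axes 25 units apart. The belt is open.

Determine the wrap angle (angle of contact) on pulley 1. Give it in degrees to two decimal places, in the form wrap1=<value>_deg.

wrap1=117.34_deg

open belt: β = asin((r2−r1)/C) = asin(13/25) = 31.3323°
wrap1 = π − 2β = 117.3355°
wrap2 = π + 2β = 242.6645°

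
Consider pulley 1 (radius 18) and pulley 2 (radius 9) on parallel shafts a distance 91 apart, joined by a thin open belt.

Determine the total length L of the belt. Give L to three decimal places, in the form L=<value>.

L=267.714

open belt: β = asin((r2−r1)/C) = asin(-9/91) = -5.6759°
wrap1 = π − 2β = 191.3518°
wrap2 = π + 2β = 168.6482°
tangent length = C·cosβ = 90.5539
L = r1·wrap1 + r2·wrap2 + 2·C·cosβ = 18·3.3397 + 9·2.9435 + 2·90.5539 = 267.7138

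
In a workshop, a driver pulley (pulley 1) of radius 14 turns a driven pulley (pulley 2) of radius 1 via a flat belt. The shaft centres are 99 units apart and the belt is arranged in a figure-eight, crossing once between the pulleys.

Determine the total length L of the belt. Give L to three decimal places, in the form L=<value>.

crossed belt: β = asin((r1+r2)/C) = asin(15/99) = 8.7147°
wrap1 = wrap2 = π + 2β = 197.4295°
tangent length = C·cosβ = 97.8570
L = (r1+r2)·wrap + 2·C·cosβ = 15·3.4458 + 2·97.8570 = 247.4010

L=247.401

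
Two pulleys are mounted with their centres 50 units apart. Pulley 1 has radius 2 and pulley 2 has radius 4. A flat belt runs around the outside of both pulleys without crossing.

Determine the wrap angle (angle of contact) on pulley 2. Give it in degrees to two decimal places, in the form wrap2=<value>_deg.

open belt: β = asin((r2−r1)/C) = asin(2/50) = 2.2924°
wrap1 = π − 2β = 175.4151°
wrap2 = π + 2β = 184.5849°

wrap2=184.58_deg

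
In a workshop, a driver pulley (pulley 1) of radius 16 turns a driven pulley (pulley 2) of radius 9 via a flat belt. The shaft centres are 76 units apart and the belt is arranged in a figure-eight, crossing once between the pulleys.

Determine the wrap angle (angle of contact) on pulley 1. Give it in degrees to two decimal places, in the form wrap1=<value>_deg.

crossed belt: β = asin((r1+r2)/C) = asin(25/76) = 19.2049°
wrap1 = wrap2 = π + 2β = 218.4098°

wrap1=218.41_deg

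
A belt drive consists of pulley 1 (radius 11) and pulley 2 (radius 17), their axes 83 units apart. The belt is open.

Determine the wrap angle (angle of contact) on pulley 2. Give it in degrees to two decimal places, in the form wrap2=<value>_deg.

open belt: β = asin((r2−r1)/C) = asin(6/83) = 4.1455°
wrap1 = π − 2β = 171.7090°
wrap2 = π + 2β = 188.2910°

wrap2=188.29_deg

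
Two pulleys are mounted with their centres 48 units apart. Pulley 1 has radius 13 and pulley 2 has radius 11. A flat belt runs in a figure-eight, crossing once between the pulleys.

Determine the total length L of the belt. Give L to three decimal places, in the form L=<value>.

L=183.669

crossed belt: β = asin((r1+r2)/C) = asin(24/48) = 30.0000°
wrap1 = wrap2 = π + 2β = 240.0000°
tangent length = C·cosβ = 41.5692
L = (r1+r2)·wrap + 2·C·cosβ = 24·4.1888 + 2·41.5692 = 183.6694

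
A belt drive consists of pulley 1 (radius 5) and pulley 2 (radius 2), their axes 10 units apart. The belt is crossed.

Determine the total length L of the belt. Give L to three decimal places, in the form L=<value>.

L=47.130

crossed belt: β = asin((r1+r2)/C) = asin(7/10) = 44.4270°
wrap1 = wrap2 = π + 2β = 268.8540°
tangent length = C·cosβ = 7.1414
L = (r1+r2)·wrap + 2·C·cosβ = 7·4.6924 + 2·7.1414 = 47.1296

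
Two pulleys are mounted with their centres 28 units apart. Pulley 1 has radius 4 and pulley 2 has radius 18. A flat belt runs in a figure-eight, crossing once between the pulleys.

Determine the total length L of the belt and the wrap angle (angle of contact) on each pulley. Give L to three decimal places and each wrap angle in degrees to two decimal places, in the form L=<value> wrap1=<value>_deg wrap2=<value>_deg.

crossed belt: β = asin((r1+r2)/C) = asin(22/28) = 51.7868°
wrap1 = wrap2 = π + 2β = 283.5736°
tangent length = C·cosβ = 17.3205
L = (r1+r2)·wrap + 2·C·cosβ = 22·4.9493 + 2·17.3205 = 143.5255

L=143.525 wrap1=283.57_deg wrap2=283.57_deg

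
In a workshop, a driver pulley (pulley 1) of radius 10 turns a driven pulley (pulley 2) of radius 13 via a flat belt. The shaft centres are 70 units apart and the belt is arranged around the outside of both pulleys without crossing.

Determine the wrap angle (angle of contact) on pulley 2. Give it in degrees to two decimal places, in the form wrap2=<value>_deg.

open belt: β = asin((r2−r1)/C) = asin(3/70) = 2.4563°
wrap1 = π − 2β = 175.0874°
wrap2 = π + 2β = 184.9126°

wrap2=184.91_deg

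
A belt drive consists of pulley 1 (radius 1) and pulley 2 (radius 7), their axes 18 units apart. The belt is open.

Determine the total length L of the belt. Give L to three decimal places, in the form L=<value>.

open belt: β = asin((r2−r1)/C) = asin(6/18) = 19.4712°
wrap1 = π − 2β = 141.0576°
wrap2 = π + 2β = 218.9424°
tangent length = C·cosβ = 16.9706
L = r1·wrap1 + r2·wrap2 + 2·C·cosβ = 1·2.4619 + 7·3.8213 + 2·16.9706 = 63.1519

L=63.152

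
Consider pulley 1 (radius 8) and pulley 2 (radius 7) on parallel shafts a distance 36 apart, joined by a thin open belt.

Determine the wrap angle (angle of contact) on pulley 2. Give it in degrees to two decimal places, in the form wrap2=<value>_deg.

open belt: β = asin((r2−r1)/C) = asin(-1/36) = -1.5918°
wrap1 = π − 2β = 183.1835°
wrap2 = π + 2β = 176.8165°

wrap2=176.82_deg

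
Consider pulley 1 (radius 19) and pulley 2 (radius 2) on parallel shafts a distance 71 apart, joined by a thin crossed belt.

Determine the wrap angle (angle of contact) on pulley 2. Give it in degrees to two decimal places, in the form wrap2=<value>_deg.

crossed belt: β = asin((r1+r2)/C) = asin(21/71) = 17.2040°
wrap1 = wrap2 = π + 2β = 214.4080°

wrap2=214.41_deg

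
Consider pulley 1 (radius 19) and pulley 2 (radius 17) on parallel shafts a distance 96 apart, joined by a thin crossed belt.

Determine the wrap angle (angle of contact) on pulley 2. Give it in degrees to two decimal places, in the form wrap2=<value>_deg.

wrap2=224.05_deg

crossed belt: β = asin((r1+r2)/C) = asin(36/96) = 22.0243°
wrap1 = wrap2 = π + 2β = 224.0486°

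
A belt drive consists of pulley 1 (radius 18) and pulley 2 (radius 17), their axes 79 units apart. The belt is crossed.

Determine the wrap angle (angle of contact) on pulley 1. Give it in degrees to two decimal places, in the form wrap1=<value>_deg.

wrap1=232.60_deg

crossed belt: β = asin((r1+r2)/C) = asin(35/79) = 26.2979°
wrap1 = wrap2 = π + 2β = 232.5958°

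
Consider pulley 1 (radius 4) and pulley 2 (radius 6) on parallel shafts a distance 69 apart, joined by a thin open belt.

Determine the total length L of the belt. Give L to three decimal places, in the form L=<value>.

L=169.474

open belt: β = asin((r2−r1)/C) = asin(2/69) = 1.6610°
wrap1 = π − 2β = 176.6780°
wrap2 = π + 2β = 183.3220°
tangent length = C·cosβ = 68.9710
L = r1·wrap1 + r2·wrap2 + 2·C·cosβ = 4·3.0836 + 6·3.1996 + 2·68.9710 = 169.4739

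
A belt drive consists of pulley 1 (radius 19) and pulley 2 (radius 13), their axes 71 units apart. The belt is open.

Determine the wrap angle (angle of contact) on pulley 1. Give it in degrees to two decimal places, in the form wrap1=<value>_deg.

open belt: β = asin((r2−r1)/C) = asin(-6/71) = -4.8477°
wrap1 = π − 2β = 189.6954°
wrap2 = π + 2β = 170.3046°

wrap1=189.70_deg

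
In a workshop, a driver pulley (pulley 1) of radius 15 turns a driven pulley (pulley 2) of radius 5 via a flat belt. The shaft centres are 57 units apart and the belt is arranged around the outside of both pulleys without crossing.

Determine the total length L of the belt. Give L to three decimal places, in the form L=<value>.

open belt: β = asin((r2−r1)/C) = asin(-10/57) = -10.1042°
wrap1 = π − 2β = 200.2084°
wrap2 = π + 2β = 159.7916°
tangent length = C·cosβ = 56.1160
L = r1·wrap1 + r2·wrap2 + 2·C·cosβ = 15·3.4943 + 5·2.7889 + 2·56.1160 = 178.5908

L=178.591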